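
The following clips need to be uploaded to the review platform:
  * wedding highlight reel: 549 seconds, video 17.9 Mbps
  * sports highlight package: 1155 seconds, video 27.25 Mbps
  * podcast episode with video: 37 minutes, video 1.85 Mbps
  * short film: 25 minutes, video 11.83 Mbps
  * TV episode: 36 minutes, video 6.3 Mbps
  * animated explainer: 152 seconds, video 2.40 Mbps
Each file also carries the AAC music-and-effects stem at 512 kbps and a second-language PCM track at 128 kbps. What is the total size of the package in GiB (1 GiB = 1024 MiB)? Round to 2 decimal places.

Audio total: 512 + 128 = 640 kbps = 0.640 Mbps.
wedding highlight reel: 18.540 Mbps × 549 s = 10178.5 Mb
sports highlight package: 27.890 Mbps × 1155 s = 32213.0 Mb
podcast episode with video: 2.490 Mbps × 2220 s = 5527.8 Mb
short film: 12.470 Mbps × 1500 s = 18705.0 Mb
TV episode: 6.940 Mbps × 2160 s = 14990.4 Mb
animated explainer: 3.040 Mbps × 152 s = 462.1 Mb
Total: 82076.7 Mb = 10259.6 MB.
= 9.555 GiB.

9.55 GiB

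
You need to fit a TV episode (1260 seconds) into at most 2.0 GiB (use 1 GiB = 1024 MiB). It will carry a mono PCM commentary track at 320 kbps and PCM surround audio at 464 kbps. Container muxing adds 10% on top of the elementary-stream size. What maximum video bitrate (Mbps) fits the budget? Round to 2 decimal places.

11.61 Mbps

Budget: 2.0 GiB = 17179.9 Mb.
Stream payload after overhead: 17179.9 / 1.10 = 15618.1 Mb.
Total bitrate budget: 15618.1 Mb / 1260 s = 12.395 Mbps.
Audio total: 320 + 464 = 784 kbps = 0.784 Mbps.
Video: 12.395 − 0.784 = 11.611 Mbps.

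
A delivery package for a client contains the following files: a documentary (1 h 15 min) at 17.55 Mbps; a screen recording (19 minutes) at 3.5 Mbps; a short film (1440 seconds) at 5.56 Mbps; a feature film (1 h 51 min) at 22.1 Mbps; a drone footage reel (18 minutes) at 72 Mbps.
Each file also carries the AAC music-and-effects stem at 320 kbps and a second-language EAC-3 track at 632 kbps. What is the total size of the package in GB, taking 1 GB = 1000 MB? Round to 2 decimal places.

Audio total: 320 + 632 = 952 kbps = 0.952 Mbps.
documentary: 18.502 Mbps × 4500 s = 83259.0 Mb
screen recording: 4.452 Mbps × 1140 s = 5075.3 Mb
short film: 6.512 Mbps × 1440 s = 9377.3 Mb
feature film: 23.052 Mbps × 6660 s = 153526.3 Mb
drone footage reel: 72.952 Mbps × 1080 s = 78788.2 Mb
Total: 330026.0 Mb = 41253.3 MB.
= 41.25 GB.

41.25 GB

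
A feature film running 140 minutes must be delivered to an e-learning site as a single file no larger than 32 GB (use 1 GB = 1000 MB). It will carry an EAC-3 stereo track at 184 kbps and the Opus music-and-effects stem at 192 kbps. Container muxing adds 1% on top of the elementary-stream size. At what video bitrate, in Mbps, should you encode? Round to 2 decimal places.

Budget: 32 GB = 256000.0 Mb.
Stream payload after overhead: 256000.0 / 1.01 = 253465.3 Mb.
140 min = 8400 s
Total bitrate budget: 253465.3 Mb / 8400 s = 30.174 Mbps.
Audio total: 184 + 192 = 376 kbps = 0.376 Mbps.
Video: 30.174 − 0.376 = 29.798 Mbps.

29.80 Mbps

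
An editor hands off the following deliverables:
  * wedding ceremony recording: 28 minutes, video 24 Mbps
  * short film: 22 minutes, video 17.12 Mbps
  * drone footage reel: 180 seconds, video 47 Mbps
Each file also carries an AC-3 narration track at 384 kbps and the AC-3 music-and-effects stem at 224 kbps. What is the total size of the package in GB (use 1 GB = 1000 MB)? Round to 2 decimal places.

Audio total: 384 + 224 = 608 kbps = 0.608 Mbps.
wedding ceremony recording: 24.608 Mbps × 1680 s = 41341.4 Mb
short film: 17.728 Mbps × 1320 s = 23401.0 Mb
drone footage reel: 47.608 Mbps × 180 s = 8569.4 Mb
Total: 73311.8 Mb = 9164.0 MB.
= 9.164 GB.

9.16 GB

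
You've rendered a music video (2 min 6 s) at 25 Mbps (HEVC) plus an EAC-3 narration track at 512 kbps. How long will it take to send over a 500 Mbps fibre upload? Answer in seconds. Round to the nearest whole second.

2 min 6 s = 126 s
Audio: 512 kbps = 0.512 Mbps.
Total bitrate: 25.512 Mbps.
File: 25.512 Mbps × 126 s = 3214.5 Mb.
At 500 Mbps: 3214.5 / 500 = 6.4 s ≈ 6.43 seconds.

6 seconds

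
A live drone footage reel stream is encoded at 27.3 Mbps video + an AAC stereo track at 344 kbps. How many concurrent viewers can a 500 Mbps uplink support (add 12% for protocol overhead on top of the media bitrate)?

16

Audio: 344 kbps = 0.344 Mbps.
Per-viewer media rate: 27.644 Mbps.
On the wire with 12% overhead: 30.961 Mbps.
500 Mbps = 500.0 Mbps; 500.0 / 30.961 = 16.15 → 16 viewers.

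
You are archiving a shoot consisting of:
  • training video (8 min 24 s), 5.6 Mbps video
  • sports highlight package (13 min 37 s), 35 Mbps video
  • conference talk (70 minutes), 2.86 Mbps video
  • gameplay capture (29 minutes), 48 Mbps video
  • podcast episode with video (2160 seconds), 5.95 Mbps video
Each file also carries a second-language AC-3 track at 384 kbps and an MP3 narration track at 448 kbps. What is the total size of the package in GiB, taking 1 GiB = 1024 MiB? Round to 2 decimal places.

17.19 GiB

Audio total: 384 + 448 = 832 kbps = 0.832 Mbps.
training video: 6.432 Mbps × 504 s = 3241.7 Mb
sports highlight package: 35.832 Mbps × 817 s = 29274.7 Mb
conference talk: 3.692 Mbps × 4200 s = 15506.4 Mb
gameplay capture: 48.832 Mbps × 1740 s = 84967.7 Mb
podcast episode with video: 6.782 Mbps × 2160 s = 14649.1 Mb
Total: 147639.7 Mb = 18455.0 MB.
= 17.19 GiB.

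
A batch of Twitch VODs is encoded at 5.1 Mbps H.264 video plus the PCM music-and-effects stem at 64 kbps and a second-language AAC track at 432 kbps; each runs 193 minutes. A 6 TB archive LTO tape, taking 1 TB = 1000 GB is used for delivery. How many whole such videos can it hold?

193 min = 11580 s
Audio total: 64 + 432 = 496 kbps = 0.496 Mbps.
Total bitrate: 5.596 Mbps.
Per item: 5.596 Mbps × 11580 s = 64,802 Mb = 8,100 MB.
Capacity: 6 TB = 48,000,000 Mb; 740.72 items → 740 complete.

740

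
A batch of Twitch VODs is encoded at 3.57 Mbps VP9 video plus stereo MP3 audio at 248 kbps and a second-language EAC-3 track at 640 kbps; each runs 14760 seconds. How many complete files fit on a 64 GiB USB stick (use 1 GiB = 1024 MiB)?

Audio total: 248 + 640 = 888 kbps = 0.888 Mbps.
Total bitrate: 4.458 Mbps.
Per item: 4.458 Mbps × 14760 s = 65,800 Mb = 8,225 MB.
Capacity: 64 GiB = 549,756 Mb; 8.35 items → 8 complete.

8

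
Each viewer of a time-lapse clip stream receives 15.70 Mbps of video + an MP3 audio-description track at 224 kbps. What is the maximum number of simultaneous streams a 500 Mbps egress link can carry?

Audio: 224 kbps = 0.224 Mbps.
Per-viewer media rate: 15.924 Mbps.
500 Mbps = 500.0 Mbps; 500.0 / 15.924 = 31.40 → 31 viewers.

31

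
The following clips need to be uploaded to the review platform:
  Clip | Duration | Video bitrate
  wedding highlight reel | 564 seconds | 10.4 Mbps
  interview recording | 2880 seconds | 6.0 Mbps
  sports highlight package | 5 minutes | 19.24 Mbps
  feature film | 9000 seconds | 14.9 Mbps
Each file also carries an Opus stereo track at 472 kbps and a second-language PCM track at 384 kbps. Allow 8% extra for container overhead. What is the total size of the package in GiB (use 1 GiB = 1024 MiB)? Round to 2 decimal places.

Audio total: 472 + 384 = 856 kbps = 0.856 Mbps.
wedding highlight reel: 11.256 Mbps × 564 s × 1.08 = 6856.3 Mb
interview recording: 6.856 Mbps × 2880 s × 1.08 = 21324.9 Mb
sports highlight package: 20.096 Mbps × 300 s × 1.08 = 6511.1 Mb
feature film: 15.756 Mbps × 9000 s × 1.08 = 153148.3 Mb
Total: 187840.6 Mb = 23480.1 MB.
= 21.87 GiB.

21.87 GiB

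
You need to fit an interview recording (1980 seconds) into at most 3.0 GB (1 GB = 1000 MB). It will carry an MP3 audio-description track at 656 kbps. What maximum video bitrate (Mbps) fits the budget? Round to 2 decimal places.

Budget: 3.0 GB = 24000.0 Mb.
Total bitrate budget: 24000.0 Mb / 1980 s = 12.121 Mbps.
Audio: 656 kbps = 0.656 Mbps.
Video: 12.121 − 0.656 = 11.465 Mbps.

11.47 Mbps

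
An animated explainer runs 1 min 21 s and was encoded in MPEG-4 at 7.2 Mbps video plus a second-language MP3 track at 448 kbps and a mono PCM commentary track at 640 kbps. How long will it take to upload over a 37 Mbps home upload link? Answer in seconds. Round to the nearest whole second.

1 min 21 s = 81 s
Audio total: 448 + 640 = 1088 kbps = 1.088 Mbps.
Total bitrate: 8.288 Mbps.
File: 8.288 Mbps × 81 s = 671.3 Mb.
At 37 Mbps: 671.3 / 37 = 18.1 s ≈ 18.1 seconds.

18 seconds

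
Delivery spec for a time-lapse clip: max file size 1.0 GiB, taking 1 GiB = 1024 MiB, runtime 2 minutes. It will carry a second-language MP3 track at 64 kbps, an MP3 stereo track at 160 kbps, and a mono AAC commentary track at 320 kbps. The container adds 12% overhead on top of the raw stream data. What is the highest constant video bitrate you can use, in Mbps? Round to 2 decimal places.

Budget: 1.0 GiB = 8589.9 Mb.
Stream payload after overhead: 8589.9 / 1.12 = 7669.6 Mb.
2 min = 120 s
Total bitrate budget: 7669.6 Mb / 120 s = 63.913 Mbps.
Audio total: 64 + 160 + 320 = 544 kbps = 0.544 Mbps.
Video: 63.913 − 0.544 = 63.369 Mbps.

63.37 Mbps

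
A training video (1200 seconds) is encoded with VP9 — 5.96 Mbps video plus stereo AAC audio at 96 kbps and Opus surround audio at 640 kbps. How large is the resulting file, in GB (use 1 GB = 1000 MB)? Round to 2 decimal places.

1.00 GB

Audio total: 96 + 640 = 736 kbps = 0.736 Mbps.
Total bitrate: 5.96 + 0.736 = 6.696 Mbps.
Stream data: 6.696 Mbps × 1200 s = 8035.2 Mb.
8,035 Mb ÷ 8 = 1,004 MB → 1.004 GB.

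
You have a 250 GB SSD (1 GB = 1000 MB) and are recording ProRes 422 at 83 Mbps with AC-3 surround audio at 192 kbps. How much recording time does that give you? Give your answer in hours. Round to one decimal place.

Audio: 192 kbps = 0.192 Mbps.
Total bitrate: 83 + 0.192 = 83.192 Mbps.
Capacity: 250 GB = 2,000,000 Mb.
Recording time: 2,000,000 / 83.192 = 24,041 s ≈ 6.68 hours.

6.7 hours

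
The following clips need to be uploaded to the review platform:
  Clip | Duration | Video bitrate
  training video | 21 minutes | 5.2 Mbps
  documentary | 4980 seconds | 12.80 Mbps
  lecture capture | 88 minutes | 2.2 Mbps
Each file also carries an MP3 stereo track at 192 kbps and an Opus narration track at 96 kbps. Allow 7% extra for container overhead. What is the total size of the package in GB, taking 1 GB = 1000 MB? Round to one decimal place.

Audio total: 192 + 96 = 288 kbps = 0.288 Mbps.
training video: 5.488 Mbps × 1260 s × 1.07 = 7398.9 Mb
documentary: 13.088 Mbps × 4980 s × 1.07 = 69740.7 Mb
lecture capture: 2.488 Mbps × 5280 s × 1.07 = 14056.2 Mb
Total: 91195.8 Mb = 11399.5 MB.
= 11.40 GB.

11.4 GB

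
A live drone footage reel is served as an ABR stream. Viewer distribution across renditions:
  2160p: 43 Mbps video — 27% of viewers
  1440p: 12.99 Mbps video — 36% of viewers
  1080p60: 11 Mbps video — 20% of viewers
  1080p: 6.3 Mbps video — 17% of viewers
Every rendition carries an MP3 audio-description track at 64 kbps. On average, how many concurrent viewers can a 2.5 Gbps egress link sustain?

Audio: 64 kbps = 0.064 Mbps.
Average per-viewer bitrate: 0.27×43.064 + 0.36×13.054 + 0.20×11.064 + 0.17×6.364 = 19.621 Mbps.
2.5 Gbps = 2,500 Mbps; 2,500 / 19.621 = 127.41 → 127.

127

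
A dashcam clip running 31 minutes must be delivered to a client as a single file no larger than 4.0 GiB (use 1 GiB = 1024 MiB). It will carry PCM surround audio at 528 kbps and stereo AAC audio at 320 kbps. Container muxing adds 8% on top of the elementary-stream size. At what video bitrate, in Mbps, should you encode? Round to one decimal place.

Budget: 4.0 GiB = 34359.7 Mb.
Stream payload after overhead: 34359.7 / 1.08 = 31814.6 Mb.
31 min = 1860 s
Total bitrate budget: 31814.6 Mb / 1860 s = 17.105 Mbps.
Audio total: 528 + 320 = 848 kbps = 0.848 Mbps.
Video: 17.105 − 0.848 = 16.257 Mbps.

16.3 Mbps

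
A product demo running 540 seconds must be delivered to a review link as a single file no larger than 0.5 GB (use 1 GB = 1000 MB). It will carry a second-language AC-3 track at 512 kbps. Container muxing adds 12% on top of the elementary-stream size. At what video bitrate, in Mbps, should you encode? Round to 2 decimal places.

6.10 Mbps

Budget: 0.5 GB = 4000.0 Mb.
Stream payload after overhead: 4000.0 / 1.12 = 3571.4 Mb.
Total bitrate budget: 3571.4 Mb / 540 s = 6.614 Mbps.
Audio: 512 kbps = 0.512 Mbps.
Video: 6.614 − 0.512 = 6.102 Mbps.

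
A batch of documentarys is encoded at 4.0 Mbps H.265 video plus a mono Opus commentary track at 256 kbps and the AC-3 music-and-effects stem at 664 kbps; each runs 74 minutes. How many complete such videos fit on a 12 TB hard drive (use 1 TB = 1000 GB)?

4394

74 min = 4440 s
Audio total: 256 + 664 = 920 kbps = 0.920 Mbps.
Total bitrate: 4.920 Mbps.
Per item: 4.920 Mbps × 4440 s = 21,845 Mb = 2,731 MB.
Capacity: 12 TB = 96,000,000 Mb; 4394.64 items → 4394 complete.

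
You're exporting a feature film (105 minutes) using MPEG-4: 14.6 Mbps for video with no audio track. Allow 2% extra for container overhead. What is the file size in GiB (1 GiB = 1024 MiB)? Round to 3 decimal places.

105 min = 6300 s
Total bitrate: 14.6 Mbps.
Stream data: 14.600 Mbps × 6300 s = 91980.0 Mb.
With 2% container overhead: ×1.02.
93,820 Mb = 11,727,450,000 bytes ÷ 1,073,741,824 = 10.92 GiB.

10.922 GiB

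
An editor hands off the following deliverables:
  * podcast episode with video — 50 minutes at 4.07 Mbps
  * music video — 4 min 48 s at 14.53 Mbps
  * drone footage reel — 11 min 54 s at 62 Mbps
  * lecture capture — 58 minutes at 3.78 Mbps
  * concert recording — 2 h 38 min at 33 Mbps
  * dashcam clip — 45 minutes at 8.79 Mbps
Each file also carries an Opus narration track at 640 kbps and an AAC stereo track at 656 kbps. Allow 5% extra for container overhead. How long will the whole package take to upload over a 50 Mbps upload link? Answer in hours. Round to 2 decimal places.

Audio total: 640 + 656 = 1296 kbps = 1.296 Mbps.
podcast episode with video: 5.366 Mbps × 3000 s × 1.05 = 16902.9 Mb
music video: 15.826 Mbps × 288 s × 1.05 = 4785.8 Mb
drone footage reel: 63.296 Mbps × 714 s × 1.05 = 47453.0 Mb
lecture capture: 5.076 Mbps × 3480 s × 1.05 = 18547.7 Mb
concert recording: 34.296 Mbps × 9480 s × 1.05 = 341382.4 Mb
dashcam clip: 10.086 Mbps × 2700 s × 1.05 = 28593.8 Mb
Total: 457665.6 Mb = 57208.2 MB.
At 50 Mbps: 457665.6 / 50 = 9153 s ≈ 2.54 hours.

2.54 hours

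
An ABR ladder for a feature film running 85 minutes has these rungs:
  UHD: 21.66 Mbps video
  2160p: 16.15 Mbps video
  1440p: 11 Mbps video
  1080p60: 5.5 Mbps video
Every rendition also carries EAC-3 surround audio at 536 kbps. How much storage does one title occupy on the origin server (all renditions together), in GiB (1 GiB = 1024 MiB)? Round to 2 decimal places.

85 min = 5100 s
Audio: 536 kbps = 0.536 Mbps.
Sum of rendition bitrates: (21.66+0.536) + (16.15+0.536) + (11+0.536) + (5.5+0.536) = 56.454 Mbps.
× 5100 s = 287,915 Mb = 35,989 MB = 33.52 GiB.

33.52 GiB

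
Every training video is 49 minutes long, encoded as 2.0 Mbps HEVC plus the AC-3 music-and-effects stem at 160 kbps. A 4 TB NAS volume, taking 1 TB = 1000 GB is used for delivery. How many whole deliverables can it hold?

5039

49 min = 2940 s
Audio: 160 kbps = 0.160 Mbps.
Total bitrate: 2.160 Mbps.
Per item: 2.160 Mbps × 2940 s = 6,350 Mb = 793.8 MB.
Capacity: 4 TB = 32,000,000 Mb; 5039.05 items → 5039 complete.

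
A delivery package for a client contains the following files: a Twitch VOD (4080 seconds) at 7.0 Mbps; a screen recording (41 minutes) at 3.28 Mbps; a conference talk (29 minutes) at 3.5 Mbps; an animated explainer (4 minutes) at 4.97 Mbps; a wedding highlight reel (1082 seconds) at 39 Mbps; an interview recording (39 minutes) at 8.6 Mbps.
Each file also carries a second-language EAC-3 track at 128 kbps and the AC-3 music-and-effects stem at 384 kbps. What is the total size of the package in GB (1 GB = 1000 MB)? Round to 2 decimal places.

14.04 GB

Audio total: 128 + 384 = 512 kbps = 0.512 Mbps.
Twitch VOD: 7.512 Mbps × 4080 s = 30649.0 Mb
screen recording: 3.792 Mbps × 2460 s = 9328.3 Mb
conference talk: 4.012 Mbps × 1740 s = 6980.9 Mb
animated explainer: 5.482 Mbps × 240 s = 1315.7 Mb
wedding highlight reel: 39.512 Mbps × 1082 s = 42752.0 Mb
interview recording: 9.112 Mbps × 2340 s = 21322.1 Mb
Total: 112347.9 Mb = 14043.5 MB.
= 14.04 GB.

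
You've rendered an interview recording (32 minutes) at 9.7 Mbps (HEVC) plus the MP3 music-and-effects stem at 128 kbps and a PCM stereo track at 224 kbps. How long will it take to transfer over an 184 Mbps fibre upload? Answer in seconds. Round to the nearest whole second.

105 seconds

32 min = 1920 s
Audio total: 128 + 224 = 352 kbps = 0.352 Mbps.
Total bitrate: 10.052 Mbps.
File: 10.052 Mbps × 1920 s = 19299.8 Mb.
At 184 Mbps: 19299.8 / 184 = 104.9 s ≈ 105 seconds.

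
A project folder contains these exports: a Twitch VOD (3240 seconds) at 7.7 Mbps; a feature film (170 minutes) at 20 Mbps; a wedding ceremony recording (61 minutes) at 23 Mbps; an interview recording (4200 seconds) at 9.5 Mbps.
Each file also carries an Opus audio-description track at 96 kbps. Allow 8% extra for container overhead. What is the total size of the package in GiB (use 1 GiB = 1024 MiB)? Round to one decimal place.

44.6 GiB

Audio: 96 kbps = 0.096 Mbps.
Twitch VOD: 7.796 Mbps × 3240 s × 1.08 = 27279.8 Mb
feature film: 20.096 Mbps × 10200 s × 1.08 = 221377.5 Mb
wedding ceremony recording: 23.096 Mbps × 3660 s × 1.08 = 91293.9 Mb
interview recording: 9.596 Mbps × 4200 s × 1.08 = 43527.5 Mb
Total: 383478.6 Mb = 47934.8 MB.
= 44.64 GiB.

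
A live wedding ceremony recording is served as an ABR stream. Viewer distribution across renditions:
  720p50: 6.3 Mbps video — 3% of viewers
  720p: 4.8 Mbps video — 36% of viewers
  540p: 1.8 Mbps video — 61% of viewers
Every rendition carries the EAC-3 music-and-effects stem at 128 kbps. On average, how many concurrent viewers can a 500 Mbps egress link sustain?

Audio: 128 kbps = 0.128 Mbps.
Average per-viewer bitrate: 0.03×6.428 + 0.36×4.928 + 0.61×1.928 = 3.143 Mbps.
500 Mbps = 500.0 Mbps; 500.0 / 3.143 = 159.08 → 159.

159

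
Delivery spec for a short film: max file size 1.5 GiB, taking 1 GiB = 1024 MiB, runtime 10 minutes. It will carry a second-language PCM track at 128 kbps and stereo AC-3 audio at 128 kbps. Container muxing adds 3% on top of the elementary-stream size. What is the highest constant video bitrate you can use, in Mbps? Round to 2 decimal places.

20.59 Mbps

Budget: 1.5 GiB = 12884.9 Mb.
Stream payload after overhead: 12884.9 / 1.03 = 12509.6 Mb.
10 min = 600 s
Total bitrate budget: 12509.6 Mb / 600 s = 20.849 Mbps.
Audio total: 128 + 128 = 256 kbps = 0.256 Mbps.
Video: 20.849 − 0.256 = 20.593 Mbps.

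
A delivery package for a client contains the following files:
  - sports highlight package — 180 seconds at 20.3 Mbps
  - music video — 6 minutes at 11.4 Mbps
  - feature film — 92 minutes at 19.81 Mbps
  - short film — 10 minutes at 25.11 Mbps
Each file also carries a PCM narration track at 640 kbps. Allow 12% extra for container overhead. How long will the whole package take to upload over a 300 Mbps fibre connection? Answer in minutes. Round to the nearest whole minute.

Audio: 640 kbps = 0.640 Mbps.
sports highlight package: 20.940 Mbps × 180 s × 1.12 = 4221.5 Mb
music video: 12.040 Mbps × 360 s × 1.12 = 4854.5 Mb
feature film: 20.450 Mbps × 5520 s × 1.12 = 126430.1 Mb
short film: 25.750 Mbps × 600 s × 1.12 = 17304.0 Mb
Total: 152810.1 Mb = 19101.3 MB.
At 300 Mbps: 152810.1 / 300 = 509 s ≈ 8.49 minutes.

8 minutes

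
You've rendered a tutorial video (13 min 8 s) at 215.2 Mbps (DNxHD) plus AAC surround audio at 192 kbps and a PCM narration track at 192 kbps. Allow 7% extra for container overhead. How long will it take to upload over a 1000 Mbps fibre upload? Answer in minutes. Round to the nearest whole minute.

3 minutes

13 min 8 s = 788 s
Audio total: 192 + 192 = 384 kbps = 0.384 Mbps.
Total bitrate: 215.584 Mbps.
File: 215.584 Mbps × 788 s = 169880.2 Mb.
With 7% container overhead: ×1.07. → 181771.8 Mb.
At 1000 Mbps: 181771.8 / 1000 = 181.8 s ≈ 3.03 minutes.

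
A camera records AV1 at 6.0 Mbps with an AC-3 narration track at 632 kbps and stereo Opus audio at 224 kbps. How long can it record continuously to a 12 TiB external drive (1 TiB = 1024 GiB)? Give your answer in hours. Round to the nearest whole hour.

Audio total: 632 + 224 = 856 kbps = 0.856 Mbps.
Total bitrate: 6.0 + 0.856 = 6.856 Mbps.
Capacity: 12 TiB = 105,553,116 Mb.
Recording time: 105,553,116 / 6.856 = 15,395,729 s ≈ 4,277 hours.

4277 hours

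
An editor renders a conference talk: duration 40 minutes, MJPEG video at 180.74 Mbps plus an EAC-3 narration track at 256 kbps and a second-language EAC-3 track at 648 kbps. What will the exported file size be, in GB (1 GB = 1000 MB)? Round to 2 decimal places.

40 min = 2400 s
Audio total: 256 + 648 = 904 kbps = 0.904 Mbps.
Total bitrate: 180.74 + 0.904 = 181.644 Mbps.
Stream data: 181.644 Mbps × 2400 s = 435945.6 Mb.
435,946 Mb ÷ 8 = 54,493 MB → 54.49 GB.

54.49 GB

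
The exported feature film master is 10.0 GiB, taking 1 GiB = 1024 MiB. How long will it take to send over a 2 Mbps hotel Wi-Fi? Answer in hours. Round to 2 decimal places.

11.93 hours

File: 10.0 GiB = 85899.3 Mb.
At 2 Mbps: 85899.3 / 2 = 42949.7 s ≈ 11.9 hours.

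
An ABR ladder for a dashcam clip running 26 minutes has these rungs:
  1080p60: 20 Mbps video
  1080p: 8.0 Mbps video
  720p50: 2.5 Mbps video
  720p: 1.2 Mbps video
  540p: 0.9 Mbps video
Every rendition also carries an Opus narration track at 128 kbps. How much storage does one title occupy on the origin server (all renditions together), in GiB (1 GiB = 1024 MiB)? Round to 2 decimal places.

6.04 GiB

26 min = 1560 s
Audio: 128 kbps = 0.128 Mbps.
Sum of rendition bitrates: (20+0.128) + (8.0+0.128) + (2.5+0.128) + (1.2+0.128) + (0.9+0.128) = 33.240 Mbps.
× 1560 s = 51,854 Mb = 6,482 MB = 6.037 GiB.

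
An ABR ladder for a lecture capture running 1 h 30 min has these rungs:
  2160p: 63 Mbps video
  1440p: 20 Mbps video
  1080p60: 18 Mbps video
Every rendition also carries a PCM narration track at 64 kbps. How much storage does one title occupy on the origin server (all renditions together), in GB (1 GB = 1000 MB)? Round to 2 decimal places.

1 h 30 min = 90 min = 5400 s
Audio: 64 kbps = 0.064 Mbps.
Sum of rendition bitrates: (63+0.064) + (20+0.064) + (18+0.064) = 101.192 Mbps.
× 5400 s = 546,437 Mb = 68,305 MB = 68.30 GB.

68.30 GB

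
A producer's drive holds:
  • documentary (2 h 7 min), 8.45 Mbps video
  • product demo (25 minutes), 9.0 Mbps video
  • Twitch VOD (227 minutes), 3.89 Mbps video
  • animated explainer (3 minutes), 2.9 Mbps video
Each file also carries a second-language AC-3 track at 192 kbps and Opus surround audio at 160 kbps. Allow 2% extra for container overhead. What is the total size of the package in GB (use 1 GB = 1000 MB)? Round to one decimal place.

17.8 GB

Audio total: 192 + 160 = 352 kbps = 0.352 Mbps.
documentary: 8.802 Mbps × 7620 s × 1.02 = 68412.7 Mb
product demo: 9.352 Mbps × 1500 s × 1.02 = 14308.6 Mb
Twitch VOD: 4.242 Mbps × 13620 s × 1.02 = 58931.6 Mb
animated explainer: 3.252 Mbps × 180 s × 1.02 = 597.1 Mb
Total: 142249.9 Mb = 17781.2 MB.
= 17.78 GB.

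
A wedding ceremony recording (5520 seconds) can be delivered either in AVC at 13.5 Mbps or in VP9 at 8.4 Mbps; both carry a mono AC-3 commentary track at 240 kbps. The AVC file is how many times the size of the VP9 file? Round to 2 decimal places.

1.59

Audio: 240 kbps = 0.240 Mbps.
AVC: 13.740 Mbps × 5520 s = 75844.8 Mb = 8.829 GiB.
VP9: 8.640 Mbps × 5520 s = 47692.8 Mb = 5.552 GiB.
Ratio: 8.829 / 5.552 = 1.590.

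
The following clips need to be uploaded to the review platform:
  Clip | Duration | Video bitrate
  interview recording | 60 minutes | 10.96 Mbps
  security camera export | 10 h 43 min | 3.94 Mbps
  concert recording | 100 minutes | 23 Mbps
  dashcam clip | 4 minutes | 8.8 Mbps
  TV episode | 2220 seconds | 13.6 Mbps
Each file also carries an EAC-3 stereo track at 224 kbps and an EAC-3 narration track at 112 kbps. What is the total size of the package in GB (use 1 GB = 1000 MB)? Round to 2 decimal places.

Audio total: 224 + 112 = 336 kbps = 0.336 Mbps.
interview recording: 11.296 Mbps × 3600 s = 40665.6 Mb
security camera export: 4.276 Mbps × 38580 s = 164968.1 Mb
concert recording: 23.336 Mbps × 6000 s = 140016.0 Mb
dashcam clip: 9.136 Mbps × 240 s = 2192.6 Mb
TV episode: 13.936 Mbps × 2220 s = 30937.9 Mb
Total: 378780.2 Mb = 47347.5 MB.
= 47.35 GB.

47.35 GB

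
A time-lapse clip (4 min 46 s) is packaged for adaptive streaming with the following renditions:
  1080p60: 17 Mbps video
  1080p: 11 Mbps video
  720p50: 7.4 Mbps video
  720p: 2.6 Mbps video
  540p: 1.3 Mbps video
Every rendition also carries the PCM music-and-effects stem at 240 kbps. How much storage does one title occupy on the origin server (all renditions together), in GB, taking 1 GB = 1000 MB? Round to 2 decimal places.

1.45 GB

4 min 46 s = 286 s
Audio: 240 kbps = 0.240 Mbps.
Sum of rendition bitrates: (17+0.240) + (11+0.240) + (7.4+0.240) + (2.6+0.240) + (1.3+0.240) = 40.500 Mbps.
× 286 s = 11,583 Mb = 1,448 MB = 1.448 GB.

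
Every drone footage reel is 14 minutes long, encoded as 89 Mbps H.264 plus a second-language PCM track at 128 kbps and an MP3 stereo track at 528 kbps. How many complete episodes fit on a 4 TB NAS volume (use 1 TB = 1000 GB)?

424

14 min = 840 s
Audio total: 128 + 528 = 656 kbps = 0.656 Mbps.
Total bitrate: 89.656 Mbps.
Per item: 89.656 Mbps × 840 s = 75,311 Mb = 9,414 MB.
Capacity: 4 TB = 32,000,000 Mb; 424.90 items → 424 complete.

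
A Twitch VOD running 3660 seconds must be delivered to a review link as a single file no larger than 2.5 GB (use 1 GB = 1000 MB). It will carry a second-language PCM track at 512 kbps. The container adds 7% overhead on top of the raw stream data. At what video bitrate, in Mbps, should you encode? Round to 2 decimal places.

4.59 Mbps

Budget: 2.5 GB = 20000.0 Mb.
Stream payload after overhead: 20000.0 / 1.07 = 18691.6 Mb.
Total bitrate budget: 18691.6 Mb / 3660 s = 5.107 Mbps.
Audio: 512 kbps = 0.512 Mbps.
Video: 5.107 − 0.512 = 4.595 Mbps.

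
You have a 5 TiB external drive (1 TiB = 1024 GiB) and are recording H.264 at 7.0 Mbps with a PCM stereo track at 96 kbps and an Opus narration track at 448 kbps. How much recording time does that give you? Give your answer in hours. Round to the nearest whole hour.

1619 hours

Audio total: 96 + 448 = 544 kbps = 0.544 Mbps.
Total bitrate: 7.0 + 0.544 = 7.544 Mbps.
Capacity: 5 TiB = 43,980,465 Mb.
Recording time: 43,980,465 / 7.544 = 5,829,860 s ≈ 1,619 hours.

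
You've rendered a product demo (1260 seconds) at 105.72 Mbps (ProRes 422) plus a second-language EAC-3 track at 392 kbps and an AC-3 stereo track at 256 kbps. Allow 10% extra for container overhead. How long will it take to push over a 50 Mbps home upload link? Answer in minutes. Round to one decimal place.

Audio total: 392 + 256 = 648 kbps = 0.648 Mbps.
Total bitrate: 106.368 Mbps.
File: 106.368 Mbps × 1260 s = 134023.7 Mb.
With 10% container overhead: ×1.10. → 147426.0 Mb.
At 50 Mbps: 147426.0 / 50 = 2948.5 s ≈ 49.1 minutes.

49.1 minutes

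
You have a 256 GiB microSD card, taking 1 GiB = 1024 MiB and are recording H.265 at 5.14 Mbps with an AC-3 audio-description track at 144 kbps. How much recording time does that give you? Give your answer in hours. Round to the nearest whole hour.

Audio: 144 kbps = 0.144 Mbps.
Total bitrate: 5.14 + 0.144 = 5.284 Mbps.
Capacity: 256 GiB = 2,199,023 Mb.
Recording time: 2,199,023 / 5.284 = 416,166 s ≈ 116 hours.

116 hours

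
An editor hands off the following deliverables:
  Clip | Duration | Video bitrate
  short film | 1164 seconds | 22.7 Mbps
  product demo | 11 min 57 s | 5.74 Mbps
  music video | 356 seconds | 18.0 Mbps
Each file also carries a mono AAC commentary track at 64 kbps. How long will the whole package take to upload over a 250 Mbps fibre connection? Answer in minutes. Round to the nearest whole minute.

Audio: 64 kbps = 0.064 Mbps.
short film: 22.764 Mbps × 1164 s = 26497.3 Mb
product demo: 5.804 Mbps × 717 s = 4161.5 Mb
music video: 18.064 Mbps × 356 s = 6430.8 Mb
Total: 37089.5 Mb = 4636.2 MB.
At 250 Mbps: 37089.5 / 250 = 148 s ≈ 2.47 minutes.

2 minutes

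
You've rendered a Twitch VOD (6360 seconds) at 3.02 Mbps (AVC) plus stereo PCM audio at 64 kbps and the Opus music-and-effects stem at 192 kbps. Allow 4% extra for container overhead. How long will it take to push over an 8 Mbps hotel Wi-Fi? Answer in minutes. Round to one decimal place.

Audio total: 64 + 192 = 256 kbps = 0.256 Mbps.
Total bitrate: 3.276 Mbps.
File: 3.276 Mbps × 6360 s = 20835.4 Mb.
With 4% container overhead: ×1.04. → 21668.8 Mb.
At 8 Mbps: 21668.8 / 8 = 2708.6 s ≈ 45.1 minutes.

45.1 minutes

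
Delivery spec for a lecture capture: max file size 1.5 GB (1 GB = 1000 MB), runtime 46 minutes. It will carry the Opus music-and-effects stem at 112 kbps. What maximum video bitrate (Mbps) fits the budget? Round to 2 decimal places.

4.24 Mbps

Budget: 1.5 GB = 12000.0 Mb.
46 min = 2760 s
Total bitrate budget: 12000.0 Mb / 2760 s = 4.348 Mbps.
Audio: 112 kbps = 0.112 Mbps.
Video: 4.348 − 0.112 = 4.236 Mbps.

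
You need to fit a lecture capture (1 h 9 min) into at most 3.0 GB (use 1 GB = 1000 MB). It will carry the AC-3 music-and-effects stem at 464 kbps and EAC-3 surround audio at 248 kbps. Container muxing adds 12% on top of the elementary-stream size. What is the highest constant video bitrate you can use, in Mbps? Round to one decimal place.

Budget: 3.0 GB = 24000.0 Mb.
Stream payload after overhead: 24000.0 / 1.12 = 21428.6 Mb.
1 h 9 min = 69 min = 4140 s
Total bitrate budget: 21428.6 Mb / 4140 s = 5.176 Mbps.
Audio total: 464 + 248 = 712 kbps = 0.712 Mbps.
Video: 5.176 − 0.712 = 4.464 Mbps.

4.5 Mbps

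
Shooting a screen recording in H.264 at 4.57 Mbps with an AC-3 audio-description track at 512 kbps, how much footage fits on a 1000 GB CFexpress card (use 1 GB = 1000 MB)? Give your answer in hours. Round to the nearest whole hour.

Audio: 512 kbps = 0.512 Mbps.
Total bitrate: 4.57 + 0.512 = 5.082 Mbps.
Capacity: 1000 GB = 8,000,000 Mb.
Recording time: 8,000,000 / 5.082 = 1,574,183 s ≈ 437 hours.

437 hours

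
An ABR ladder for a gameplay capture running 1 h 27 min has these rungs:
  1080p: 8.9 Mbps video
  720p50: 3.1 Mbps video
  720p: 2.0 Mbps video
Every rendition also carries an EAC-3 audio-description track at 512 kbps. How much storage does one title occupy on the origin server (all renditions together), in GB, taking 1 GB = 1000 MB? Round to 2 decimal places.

10.14 GB

1 h 27 min = 87 min = 5220 s
Audio: 512 kbps = 0.512 Mbps.
Sum of rendition bitrates: (8.9+0.512) + (3.1+0.512) + (2.0+0.512) = 15.536 Mbps.
× 5220 s = 81,098 Mb = 10,137 MB = 10.14 GB.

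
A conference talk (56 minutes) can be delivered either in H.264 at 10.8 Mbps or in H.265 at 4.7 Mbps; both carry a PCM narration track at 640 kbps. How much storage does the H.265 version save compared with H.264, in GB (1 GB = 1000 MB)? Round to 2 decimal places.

2.56 GB

56 min = 3360 s
Audio: 640 kbps = 0.640 Mbps.
H.264: 11.440 Mbps × 3360 s = 38438.4 Mb = 4.805 GB.
H.265: 5.340 Mbps × 3360 s = 17942.4 Mb = 2.243 GB.
Saving: 4.805 − 2.243 = 2.562 GB.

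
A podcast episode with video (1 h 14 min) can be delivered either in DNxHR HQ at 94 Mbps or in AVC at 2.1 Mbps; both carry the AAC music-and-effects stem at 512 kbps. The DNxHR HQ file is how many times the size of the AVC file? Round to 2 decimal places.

1 h 14 min = 74 min = 4440 s
Audio: 512 kbps = 0.512 Mbps.
DNxHR HQ: 94.512 Mbps × 4440 s = 419633.3 Mb = 48.852 GiB.
AVC: 2.612 Mbps × 4440 s = 11597.3 Mb = 1.350 GiB.
Ratio: 48.852 / 1.350 = 36.184.

36.18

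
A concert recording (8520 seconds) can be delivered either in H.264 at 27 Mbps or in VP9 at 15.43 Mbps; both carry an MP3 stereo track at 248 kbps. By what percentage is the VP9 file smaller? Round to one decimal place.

42.5%

Audio: 248 kbps = 0.248 Mbps.
H.264: 27.248 Mbps × 8520 s = 232153.0 Mb = 29.019 GB.
VP9: 15.678 Mbps × 8520 s = 133576.6 Mb = 16.697 GB.
Reduction: (1 − 16.697/29.019) × 100 = 42.46%.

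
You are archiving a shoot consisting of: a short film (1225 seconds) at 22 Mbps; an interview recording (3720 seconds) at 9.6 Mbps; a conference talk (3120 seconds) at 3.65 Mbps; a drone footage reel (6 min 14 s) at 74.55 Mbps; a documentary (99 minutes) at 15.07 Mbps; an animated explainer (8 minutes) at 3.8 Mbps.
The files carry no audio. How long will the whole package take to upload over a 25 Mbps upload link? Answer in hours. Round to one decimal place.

2.1 hours

short film: 22.000 Mbps × 1225 s = 26950.0 Mb
interview recording: 9.600 Mbps × 3720 s = 35712.0 Mb
conference talk: 3.650 Mbps × 3120 s = 11388.0 Mb
drone footage reel: 74.550 Mbps × 374 s = 27881.7 Mb
documentary: 15.070 Mbps × 5940 s = 89515.8 Mb
animated explainer: 3.800 Mbps × 480 s = 1824.0 Mb
Total: 193271.5 Mb = 24158.9 MB.
At 25 Mbps: 193271.5 / 25 = 7731 s ≈ 2.15 hours.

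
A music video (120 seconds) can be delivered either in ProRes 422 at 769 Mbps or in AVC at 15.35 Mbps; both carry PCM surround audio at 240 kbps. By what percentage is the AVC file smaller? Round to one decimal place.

98.0%

Audio: 240 kbps = 0.240 Mbps.
ProRes 422: 769.240 Mbps × 120 s = 92308.8 Mb = 11.539 GB.
AVC: 15.590 Mbps × 120 s = 1870.8 Mb = 0.234 GB.
Reduction: (1 − 0.234/11.539) × 100 = 97.97%.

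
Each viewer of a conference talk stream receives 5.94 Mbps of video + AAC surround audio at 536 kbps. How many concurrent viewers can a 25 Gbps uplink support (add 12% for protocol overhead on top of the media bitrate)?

Audio: 536 kbps = 0.536 Mbps.
Per-viewer media rate: 6.476 Mbps.
On the wire with 12% overhead: 7.253 Mbps.
25 Gbps = 25,000 Mbps; 25,000 / 7.253 = 3446.79 → 3446 viewers.

3446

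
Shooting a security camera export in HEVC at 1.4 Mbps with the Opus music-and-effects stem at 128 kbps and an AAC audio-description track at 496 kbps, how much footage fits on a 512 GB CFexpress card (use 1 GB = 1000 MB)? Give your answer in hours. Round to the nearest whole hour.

Audio total: 128 + 496 = 624 kbps = 0.624 Mbps.
Total bitrate: 1.4 + 0.624 = 2.024 Mbps.
Capacity: 512 GB = 4,096,000 Mb.
Recording time: 4,096,000 / 2.024 = 2,023,715 s ≈ 562 hours.

562 hours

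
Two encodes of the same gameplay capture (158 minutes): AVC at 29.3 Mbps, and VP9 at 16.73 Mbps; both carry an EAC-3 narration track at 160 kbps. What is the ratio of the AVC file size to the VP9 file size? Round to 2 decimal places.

1.74

158 min = 9480 s
Audio: 160 kbps = 0.160 Mbps.
AVC: 29.460 Mbps × 9480 s = 279280.8 Mb = 32.513 GiB.
VP9: 16.890 Mbps × 9480 s = 160117.2 Mb = 18.640 GiB.
Ratio: 32.513 / 18.640 = 1.744.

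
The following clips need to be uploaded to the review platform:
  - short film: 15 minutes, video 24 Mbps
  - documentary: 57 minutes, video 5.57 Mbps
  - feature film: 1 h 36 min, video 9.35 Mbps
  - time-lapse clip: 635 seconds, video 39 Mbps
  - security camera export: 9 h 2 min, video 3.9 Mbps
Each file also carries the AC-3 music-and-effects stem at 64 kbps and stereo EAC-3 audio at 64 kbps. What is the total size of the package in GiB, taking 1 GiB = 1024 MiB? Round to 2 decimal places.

Audio total: 64 + 64 = 128 kbps = 0.128 Mbps.
short film: 24.128 Mbps × 900 s = 21715.2 Mb
documentary: 5.698 Mbps × 3420 s = 19487.2 Mb
feature film: 9.478 Mbps × 5760 s = 54593.3 Mb
time-lapse clip: 39.128 Mbps × 635 s = 24846.3 Mb
security camera export: 4.028 Mbps × 32520 s = 130990.6 Mb
Total: 251632.5 Mb = 31454.1 MB.
= 29.29 GiB.

29.29 GiB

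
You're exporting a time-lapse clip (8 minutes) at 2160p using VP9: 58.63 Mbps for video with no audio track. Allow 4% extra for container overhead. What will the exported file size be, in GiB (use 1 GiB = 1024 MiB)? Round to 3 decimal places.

8 min = 480 s
Total bitrate: 58.63 Mbps.
Stream data: 58.630 Mbps × 480 s = 28142.4 Mb.
With 4% container overhead: ×1.04.
29,268 Mb = 3,658,512,000 bytes ÷ 1,073,741,824 = 3.407 GiB.

3.407 GiB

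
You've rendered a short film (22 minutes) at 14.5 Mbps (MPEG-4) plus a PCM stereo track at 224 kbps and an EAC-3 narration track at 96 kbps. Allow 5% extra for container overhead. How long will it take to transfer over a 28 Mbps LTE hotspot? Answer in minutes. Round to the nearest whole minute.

22 min = 1320 s
Audio total: 224 + 96 = 320 kbps = 0.320 Mbps.
Total bitrate: 14.820 Mbps.
File: 14.820 Mbps × 1320 s = 19562.4 Mb.
With 5% container overhead: ×1.05. → 20540.5 Mb.
At 28 Mbps: 20540.5 / 28 = 733.6 s ≈ 12.2 minutes.

12 minutes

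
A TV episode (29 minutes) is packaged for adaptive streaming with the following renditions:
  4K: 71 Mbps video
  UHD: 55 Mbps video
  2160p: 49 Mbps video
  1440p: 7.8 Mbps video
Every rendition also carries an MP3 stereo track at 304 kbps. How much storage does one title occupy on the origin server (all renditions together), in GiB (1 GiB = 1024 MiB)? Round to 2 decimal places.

37.27 GiB

29 min = 1740 s
Audio: 304 kbps = 0.304 Mbps.
Sum of rendition bitrates: (71+0.304) + (55+0.304) + (49+0.304) + (7.8+0.304) = 184.016 Mbps.
× 1740 s = 320,188 Mb = 40,023 MB = 37.27 GiB.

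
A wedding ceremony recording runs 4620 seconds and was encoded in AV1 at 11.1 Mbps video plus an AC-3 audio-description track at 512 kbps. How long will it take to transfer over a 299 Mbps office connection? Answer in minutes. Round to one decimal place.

Audio: 512 kbps = 0.512 Mbps.
Total bitrate: 11.612 Mbps.
File: 11.612 Mbps × 4620 s = 53647.4 Mb.
At 299 Mbps: 53647.4 / 299 = 179.4 s ≈ 2.99 minutes.

3.0 minutes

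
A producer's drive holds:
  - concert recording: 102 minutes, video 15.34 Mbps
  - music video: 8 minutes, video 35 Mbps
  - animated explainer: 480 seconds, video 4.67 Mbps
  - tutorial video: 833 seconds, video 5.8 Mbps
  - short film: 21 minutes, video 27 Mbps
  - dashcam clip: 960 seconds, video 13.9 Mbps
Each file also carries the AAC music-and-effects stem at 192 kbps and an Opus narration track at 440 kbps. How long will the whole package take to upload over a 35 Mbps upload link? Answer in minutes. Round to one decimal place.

81.7 minutes

Audio total: 192 + 440 = 632 kbps = 0.632 Mbps.
concert recording: 15.972 Mbps × 6120 s = 97748.6 Mb
music video: 35.632 Mbps × 480 s = 17103.4 Mb
animated explainer: 5.302 Mbps × 480 s = 2545.0 Mb
tutorial video: 6.432 Mbps × 833 s = 5357.9 Mb
short film: 27.632 Mbps × 1260 s = 34816.3 Mb
dashcam clip: 14.532 Mbps × 960 s = 13950.7 Mb
Total: 171521.9 Mb = 21440.2 MB.
At 35 Mbps: 171521.9 / 35 = 4901 s ≈ 81.7 minutes.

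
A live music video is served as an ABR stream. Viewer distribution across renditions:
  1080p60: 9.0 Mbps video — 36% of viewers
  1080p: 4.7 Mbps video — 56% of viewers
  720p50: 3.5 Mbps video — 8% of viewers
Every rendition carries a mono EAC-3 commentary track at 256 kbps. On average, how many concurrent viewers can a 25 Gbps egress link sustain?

3901

Audio: 256 kbps = 0.256 Mbps.
Average per-viewer bitrate: 0.36×9.256 + 0.56×4.956 + 0.08×3.756 = 6.408 Mbps.
25 Gbps = 25,000 Mbps; 25,000 / 6.408 = 3901.37 → 3901.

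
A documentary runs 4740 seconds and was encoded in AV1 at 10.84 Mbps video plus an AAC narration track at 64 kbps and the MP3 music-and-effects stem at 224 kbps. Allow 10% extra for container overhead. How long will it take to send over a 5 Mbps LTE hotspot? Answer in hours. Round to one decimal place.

3.2 hours

Audio total: 64 + 224 = 288 kbps = 0.288 Mbps.
Total bitrate: 11.128 Mbps.
File: 11.128 Mbps × 4740 s = 52746.7 Mb.
With 10% container overhead: ×1.10. → 58021.4 Mb.
At 5 Mbps: 58021.4 / 5 = 11604.3 s ≈ 3.22 hours.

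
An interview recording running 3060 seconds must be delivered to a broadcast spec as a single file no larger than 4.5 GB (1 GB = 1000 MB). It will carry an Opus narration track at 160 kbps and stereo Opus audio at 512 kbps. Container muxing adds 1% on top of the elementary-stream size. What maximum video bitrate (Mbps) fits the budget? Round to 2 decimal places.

Budget: 4.5 GB = 36000.0 Mb.
Stream payload after overhead: 36000.0 / 1.01 = 35643.6 Mb.
Total bitrate budget: 35643.6 Mb / 3060 s = 11.648 Mbps.
Audio total: 160 + 512 = 672 kbps = 0.672 Mbps.
Video: 11.648 − 0.672 = 10.976 Mbps.

10.98 Mbps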